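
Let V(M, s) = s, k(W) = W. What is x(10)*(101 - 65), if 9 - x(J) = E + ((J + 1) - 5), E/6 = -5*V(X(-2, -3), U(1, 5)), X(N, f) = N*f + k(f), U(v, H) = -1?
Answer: -972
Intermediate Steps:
X(N, f) = f + N*f (X(N, f) = N*f + f = f + N*f)
E = 30 (E = 6*(-5*(-1)) = 6*5 = 30)
x(J) = -17 - J (x(J) = 9 - (30 + ((J + 1) - 5)) = 9 - (30 + ((1 + J) - 5)) = 9 - (30 + (-4 + J)) = 9 - (26 + J) = 9 + (-26 - J) = -17 - J)
x(10)*(101 - 65) = (-17 - 1*10)*(101 - 65) = (-17 - 10)*36 = -27*36 = -972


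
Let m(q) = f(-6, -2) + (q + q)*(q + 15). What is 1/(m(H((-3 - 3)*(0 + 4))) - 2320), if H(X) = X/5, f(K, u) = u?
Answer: -25/60498 ≈ -0.00041324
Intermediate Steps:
H(X) = X/5 (H(X) = X*(1/5) = X/5)
m(q) = -2 + 2*q*(15 + q) (m(q) = -2 + (q + q)*(q + 15) = -2 + (2*q)*(15 + q) = -2 + 2*q*(15 + q))
1/(m(H((-3 - 3)*(0 + 4))) - 2320) = 1/((-2 + 2*(((-3 - 3)*(0 + 4))/5)**2 + 30*(((-3 - 3)*(0 + 4))/5)) - 2320) = 1/((-2 + 2*((-6*4)/5)**2 + 30*((-6*4)/5)) - 2320) = 1/((-2 + 2*((1/5)*(-24))**2 + 30*((1/5)*(-24))) - 2320) = 1/((-2 + 2*(-24/5)**2 + 30*(-24/5)) - 2320) = 1/((-2 + 2*(576/25) - 144) - 2320) = 1/((-2 + 1152/25 - 144) - 2320) = 1/(-2498/25 - 2320) = 1/(-60498/25) = -25/60498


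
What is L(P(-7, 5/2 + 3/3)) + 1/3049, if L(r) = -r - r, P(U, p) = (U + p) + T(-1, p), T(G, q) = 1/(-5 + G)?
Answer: 67081/9147 ≈ 7.3337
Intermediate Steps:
P(U, p) = -⅙ + U + p (P(U, p) = (U + p) + 1/(-5 - 1) = (U + p) + 1/(-6) = (U + p) - ⅙ = -⅙ + U + p)
L(r) = -2*r
L(P(-7, 5/2 + 3/3)) + 1/3049 = -2*(-⅙ - 7 + (5/2 + 3/3)) + 1/3049 = -2*(-⅙ - 7 + (5*(½) + 3*(⅓))) + 1/3049 = -2*(-⅙ - 7 + (5/2 + 1)) + 1/3049 = -2*(-⅙ - 7 + 7/2) + 1/3049 = -2*(-11/3) + 1/3049 = 22/3 + 1/3049 = 67081/9147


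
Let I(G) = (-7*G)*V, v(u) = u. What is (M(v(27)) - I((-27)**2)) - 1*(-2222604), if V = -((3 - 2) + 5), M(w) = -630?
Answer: 2191356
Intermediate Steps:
V = -6 (V = -(1 + 5) = -1*6 = -6)
I(G) = 42*G (I(G) = -7*G*(-6) = 42*G)
(M(v(27)) - I((-27)**2)) - 1*(-2222604) = (-630 - 42*(-27)**2) - 1*(-2222604) = (-630 - 42*729) + 2222604 = (-630 - 1*30618) + 2222604 = (-630 - 30618) + 2222604 = -31248 + 2222604 = 2191356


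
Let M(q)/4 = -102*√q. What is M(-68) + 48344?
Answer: 48344 - 816*I*√17 ≈ 48344.0 - 3364.5*I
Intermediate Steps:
M(q) = -408*√q (M(q) = 4*(-102*√q) = -408*√q)
M(-68) + 48344 = -816*I*√17 + 48344 = 48344 - 816*I*√17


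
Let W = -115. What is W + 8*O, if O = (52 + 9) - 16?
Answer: 245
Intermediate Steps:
O = 45 (O = 61 - 16 = 45)
W + 8*O = -115 + 8*45 = -115 + 360 = 245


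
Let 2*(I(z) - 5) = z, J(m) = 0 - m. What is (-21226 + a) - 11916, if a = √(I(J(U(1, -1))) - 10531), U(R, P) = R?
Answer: -33142 + I*√42106/2 ≈ -33142.0 + 102.6*I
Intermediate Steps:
J(m) = -m
I(z) = 5 + z/2
a = I*√42106/2 (a = √((5 + (-1*1)/2) - 10531) = √((5 + (½)*(-1)) - 10531) = √((5 - ½) - 10531) = √(9/2 - 10531) = √(-21053/2) = I*√42106/2 ≈ 102.6*I)
(-21226 + a) - 11916 = (-21226 + I*√42106/2) - 11916 = -33142 + I*√42106/2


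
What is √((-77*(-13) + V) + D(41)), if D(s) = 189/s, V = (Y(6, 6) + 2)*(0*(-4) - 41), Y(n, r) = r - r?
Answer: 2*√388147/41 ≈ 30.391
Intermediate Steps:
Y(n, r) = 0
V = -82 (V = (0 + 2)*(0*(-4) - 41) = 2*(0 - 41) = 2*(-41) = -82)
√((-77*(-13) + V) + D(41)) = √((-77*(-13) - 82) + 189/41) = √((1001 - 82) + 189*(1/41)) = √(919 + 189/41) = √(37868/41) = 2*√388147/41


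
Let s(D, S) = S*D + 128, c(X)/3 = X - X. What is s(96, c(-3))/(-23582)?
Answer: -64/11791 ≈ -0.0054279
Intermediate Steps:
c(X) = 0 (c(X) = 3*(X - X) = 3*0 = 0)
s(D, S) = 128 + D*S (s(D, S) = D*S + 128 = 128 + D*S)
s(96, c(-3))/(-23582) = (128 + 96*0)/(-23582) = (128 + 0)*(-1/23582) = 128*(-1/23582) = -64/11791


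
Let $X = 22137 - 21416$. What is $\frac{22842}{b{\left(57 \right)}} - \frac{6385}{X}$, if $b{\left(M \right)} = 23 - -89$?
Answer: $\frac{1125283}{5768} \approx 195.09$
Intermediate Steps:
$b{\left(M \right)} = 112$ ($b{\left(M \right)} = 23 + 89 = 112$)
$X = 721$ ($X = 22137 - 21416 = 721$)
$\frac{22842}{b{\left(57 \right)}} - \frac{6385}{X} = \frac{22842}{112} - \frac{6385}{721} = 22842 \cdot \frac{1}{112} - \frac{6385}{721} = \frac{11421}{56} - \frac{6385}{721} = \frac{1125283}{5768}$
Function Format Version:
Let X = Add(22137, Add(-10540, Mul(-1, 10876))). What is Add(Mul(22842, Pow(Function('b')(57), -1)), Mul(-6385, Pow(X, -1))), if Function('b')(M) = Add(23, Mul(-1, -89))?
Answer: Rational(1125283, 5768) ≈ 195.09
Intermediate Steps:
Function('b')(M) = 112 (Function('b')(M) = Add(23, 89) = 112)
X = 721 (X = Add(22137, Add(-10540, -10876)) = Add(22137, -21416) = 721)
Add(Mul(22842, Pow(Function('b')(57), -1)), Mul(-6385, Pow(X, -1))) = Add(Mul(22842, Pow(112, -1)), Mul(-6385, Pow(721, -1))) = Add(Mul(22842, Rational(1, 112)), Mul(-6385, Rational(1, 721))) = Add(Rational(11421, 56), Rational(-6385, 721)) = Rational(1125283, 5768)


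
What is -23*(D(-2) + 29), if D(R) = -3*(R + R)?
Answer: -943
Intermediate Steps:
D(R) = -6*R
-23*(D(-2) + 29) = -23*(-6*(-2) + 29) = -23*(12 + 29) = -23*41 = -943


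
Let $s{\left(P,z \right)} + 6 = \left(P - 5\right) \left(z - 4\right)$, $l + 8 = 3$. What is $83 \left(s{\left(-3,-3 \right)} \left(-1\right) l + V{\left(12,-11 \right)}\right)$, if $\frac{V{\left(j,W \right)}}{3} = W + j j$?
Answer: $53867$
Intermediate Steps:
$l = -5$ ($l = -8 + 3 = -5$)
$s{\left(P,z \right)} = -6 + \left(-5 + P\right) \left(-4 + z\right)$ ($s{\left(P,z \right)} = -6 + \left(P - 5\right) \left(z - 4\right) = -6 + \left(-5 + P\right) \left(-4 + z\right)$)
$V{\left(j,W \right)} = 3 W + 3 j^{2}$ ($V{\left(j,W \right)} = 3 \left(W + j j\right) = 3 \left(W + j^{2}\right) = 3 W + 3 j^{2}$)
$83 \left(s{\left(-3,-3 \right)} \left(-1\right) l + V{\left(12,-11 \right)}\right) = 83 \left(\left(14 - -15 - -12 - -9\right) \left(-1\right) \left(-5\right) + \left(3 \left(-11\right) + 3 \cdot 12^{2}\right)\right) = 83 \left(\left(14 + 15 + 12 + 9\right) \left(-1\right) \left(-5\right) + \left(-33 + 3 \cdot 144\right)\right) = 83 \left(50 \left(-1\right) \left(-5\right) + \left(-33 + 432\right)\right) = 83 \left(\left(-50\right) \left(-5\right) + 399\right) = 83 \left(250 + 399\right) = 83 \cdot 649 = 53867$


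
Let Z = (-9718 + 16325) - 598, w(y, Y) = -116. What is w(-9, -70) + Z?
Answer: 5893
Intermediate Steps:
Z = 6009 (Z = 6607 - 598 = 6009)
w(-9, -70) + Z = -116 + 6009 = 5893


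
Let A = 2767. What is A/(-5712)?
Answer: -2767/5712 ≈ -0.48442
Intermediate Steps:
A/(-5712) = 2767/(-5712) = 2767*(-1/5712) = -2767/5712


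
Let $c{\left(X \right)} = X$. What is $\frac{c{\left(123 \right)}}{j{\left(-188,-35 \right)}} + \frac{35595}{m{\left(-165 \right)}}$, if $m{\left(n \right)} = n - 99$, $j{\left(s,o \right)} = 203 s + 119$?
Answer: $- \frac{451414749}{3347960} \approx -134.83$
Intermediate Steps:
$j{\left(s,o \right)} = 119 + 203 s$
$m{\left(n \right)} = -99 + n$
$\frac{c{\left(123 \right)}}{j{\left(-188,-35 \right)}} + \frac{35595}{m{\left(-165 \right)}} = \frac{123}{119 + 203 \left(-188\right)} + \frac{35595}{-99 - 165} = \frac{123}{119 - 38164} + \frac{35595}{-264} = \frac{123}{-38045} + 35595 \left(- \frac{1}{264}\right) = 123 \left(- \frac{1}{38045}\right) - \frac{11865}{88} = - \frac{123}{38045} - \frac{11865}{88} = - \frac{451414749}{3347960}$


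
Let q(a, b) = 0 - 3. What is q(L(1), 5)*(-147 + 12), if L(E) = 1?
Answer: 405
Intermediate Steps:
q(a, b) = -3
q(L(1), 5)*(-147 + 12) = -3*(-147 + 12) = -3*(-135) = 405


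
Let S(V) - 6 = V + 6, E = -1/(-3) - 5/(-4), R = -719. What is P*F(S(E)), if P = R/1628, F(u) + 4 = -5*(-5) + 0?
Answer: -15099/1628 ≈ -9.2746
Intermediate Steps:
E = 19/12 (E = -1*(-⅓) - 5*(-¼) = ⅓ + 5/4 = 19/12 ≈ 1.5833)
S(V) = 12 + V (S(V) = 6 + (V + 6) = 6 + (6 + V) = 12 + V)
F(u) = 21 (F(u) = -4 + (-5*(-5) + 0) = -4 + (25 + 0) = -4 + 25 = 21)
P = -719/1628 ≈ -0.44165
P*F(S(E)) = -719/1628*21 = -15099/1628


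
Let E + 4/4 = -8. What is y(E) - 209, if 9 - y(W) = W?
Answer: -191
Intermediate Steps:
E = -9 (E = -1 - 8 = -9)
y(W) = 9 - W
y(E) - 209 = (9 - 1*(-9)) - 209 = (9 + 9) - 209 = 18 - 209 = -191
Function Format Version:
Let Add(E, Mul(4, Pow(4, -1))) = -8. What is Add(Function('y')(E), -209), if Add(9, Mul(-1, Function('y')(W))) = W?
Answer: -191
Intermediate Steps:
E = -9 (E = Add(-1, -8) = -9)
Function('y')(W) = Add(9, Mul(-1, W))
Add(Function('y')(E), -209) = Add(Add(9, Mul(-1, -9)), -209) = Add(Add(9, 9), -209) = Add(18, -209) = -191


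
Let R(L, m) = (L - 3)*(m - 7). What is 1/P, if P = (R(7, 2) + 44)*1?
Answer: 1/24 ≈ 0.041667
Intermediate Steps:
R(L, m) = (-7 + m)*(-3 + L) (R(L, m) = (-3 + L)*(-7 + m) = (-7 + m)*(-3 + L))
P = 24 (P = ((21 - 7*7 - 3*2 + 7*2) + 44)*1 = ((21 - 49 - 6 + 14) + 44)*1 = (-20 + 44)*1 = 24*1 = 24)
1/P = 1/24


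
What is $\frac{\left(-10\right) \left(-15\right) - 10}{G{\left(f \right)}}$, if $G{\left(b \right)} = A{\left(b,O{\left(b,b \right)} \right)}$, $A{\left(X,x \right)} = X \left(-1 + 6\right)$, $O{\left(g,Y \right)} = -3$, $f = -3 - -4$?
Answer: $28$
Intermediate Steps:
$f = 1$ ($f = -3 + 4 = 1$)
$A{\left(X,x \right)} = 5 X$ ($A{\left(X,x \right)} = X 5 = 5 X$)
$G{\left(b \right)} = 5 b$
$\frac{\left(-10\right) \left(-15\right) - 10}{G{\left(f \right)}} = \frac{\left(-10\right) \left(-15\right) - 10}{5 \cdot 1} = \frac{150 - 10}{5} = 140 \cdot \frac{1}{5} = 28$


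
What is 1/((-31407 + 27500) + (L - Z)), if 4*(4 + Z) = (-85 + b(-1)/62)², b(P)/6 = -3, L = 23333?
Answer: 961/16924546 ≈ 5.6781e-5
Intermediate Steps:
b(P) = -18 (b(P) = 6*(-3) = -18)
Z = 1743840/961 (Z = -4 + (-85 - 18/62)²/4 = -4 + (-85 - 18*1/62)²/4 = -4 + (-85 - 9/31)²/4 = -4 + (-2644/31)²/4 = -4 + (¼)*(6990736/961) = -4 + 1747684/961 = 1743840/961 ≈ 1814.6)
1/((-31407 + 27500) + (L - Z)) = 1/((-31407 + 27500) + (23333 - 1*1743840/961)) = 1/(-3907 + (23333 - 1743840/961)) = 1/(-3907 + 20679173/961) = 1/(16924546/961) = 961/16924546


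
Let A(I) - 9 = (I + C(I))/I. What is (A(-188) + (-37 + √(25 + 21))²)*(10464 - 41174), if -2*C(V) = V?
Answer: -43746395 + 2272540*√46 ≈ -2.8333e+7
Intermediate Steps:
C(V) = -V/2
A(I) = 19/2 (A(I) = 9 + (I - I/2)/I = 9 + (I/2)/I = 9 + ½ = 19/2)
(A(-188) + (-37 + √(25 + 21))²)*(10464 - 41174) = (19/2 + (-37 + √(25 + 21))²)*(10464 - 41174) = (19/2 + (-37 + √46)²)*(-30710) = -291745 - 30710*(-37 + √46)²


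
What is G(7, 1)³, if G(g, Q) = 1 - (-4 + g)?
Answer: -8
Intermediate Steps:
G(g, Q) = 5 - g (G(g, Q) = 1 + (4 - g) = 5 - g)
G(7, 1)³ = (5 - 1*7)³ = (5 - 7)³ = (-2)³ = -8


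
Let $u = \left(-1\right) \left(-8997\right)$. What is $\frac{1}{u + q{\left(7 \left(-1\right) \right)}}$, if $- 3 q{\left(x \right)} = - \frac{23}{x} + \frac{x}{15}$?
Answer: $\frac{315}{2833759} \approx 0.00011116$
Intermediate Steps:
$u = 8997$
$q{\left(x \right)} = - \frac{x}{45} + \frac{23}{3 x}$ ($q{\left(x \right)} = - \frac{- \frac{23}{x} + \frac{x}{15}}{3} = - \frac{x}{45} + \frac{23}{3 x}$)
$\frac{1}{u + q{\left(7 \left(-1\right) \right)}} = \frac{1}{8997 + \frac{345 - \left(7 \left(-1\right)\right)^{2}}{45 \cdot 7 \left(-1\right)}} = \frac{1}{8997 + \frac{345 - \left(-7\right)^{2}}{45 \left(-7\right)}} = \frac{1}{8997 + \frac{1}{45} \left(- \frac{1}{7}\right) \left(345 - 49\right)} = \frac{1}{8997 + \frac{1}{45} \left(- \frac{1}{7}\right) 296} = \frac{1}{8997 - \frac{296}{315}} = \frac{1}{\frac{2833759}{315}} = \frac{315}{2833759}$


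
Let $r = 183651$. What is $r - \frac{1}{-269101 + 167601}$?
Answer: $\frac{18640576501}{101500} \approx 1.8365 \cdot 10^{5}$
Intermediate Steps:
$r - \frac{1}{-269101 + 167601} = 183651 - \frac{1}{-269101 + 167601} = 183651 - \frac{1}{-101500} = 183651 - - \frac{1}{101500} = 183651 + \frac{1}{101500} = \frac{18640576501}{101500}$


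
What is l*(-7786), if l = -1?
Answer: 7786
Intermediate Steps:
l*(-7786) = -1*(-7786) = 7786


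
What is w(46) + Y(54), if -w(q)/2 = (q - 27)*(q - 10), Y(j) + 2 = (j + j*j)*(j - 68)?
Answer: -42950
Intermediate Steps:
Y(j) = -2 + (-68 + j)*(j + j²) (Y(j) = -2 + (j + j*j)*(j - 68) = -2 + (j + j²)*(-68 + j) = -2 + (-68 + j)*(j + j²))
w(q) = -2*(-27 + q)*(-10 + q) (w(q) = -2*(q - 27)*(q - 10) = -2*(-27 + q)*(-10 + q))
w(46) + Y(54) = (-540 - 2*46² + 74*46) + (-2 + 54³ - 68*54 - 67*54²) = (-540 - 2*2116 + 3404) + (-2 + 157464 - 3672 - 67*2916) = (-540 - 4232 + 3404) + (-2 + 157464 - 3672 - 195372) = -1368 - 41582 = -42950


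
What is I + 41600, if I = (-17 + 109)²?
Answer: 50064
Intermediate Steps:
I = 8464 (I = 92² = 8464)
I + 41600 = 8464 + 41600 = 50064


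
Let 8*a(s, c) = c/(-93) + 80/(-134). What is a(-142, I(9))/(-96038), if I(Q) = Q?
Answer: 1441/1595767408 ≈ 9.0301e-7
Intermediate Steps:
a(s, c) = -5/67 - c/744 (a(s, c) = (c/(-93) + 80/(-134))/8 = (c*(-1/93) + 80*(-1/134))/8 = (-c/93 - 40/67)/8 = (-40/67 - c/93)/8 = -5/67 - c/744)
a(-142, I(9))/(-96038) = (-5/67 - 1/744*9)/(-96038) = (-5/67 - 3/248)*(-1/96038) = -1441/16616*(-1/96038) = 1441/1595767408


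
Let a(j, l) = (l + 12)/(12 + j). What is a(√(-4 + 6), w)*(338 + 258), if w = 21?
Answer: 118008/71 - 9834*√2/71 ≈ 1466.2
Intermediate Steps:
a(j, l) = (12 + l)/(12 + j)
a(√(-4 + 6), w)*(338 + 258) = ((12 + 21)/(12 + √(-4 + 6)))*(338 + 258) = (33/(12 + √2))*596 = 19668/(12 + √2)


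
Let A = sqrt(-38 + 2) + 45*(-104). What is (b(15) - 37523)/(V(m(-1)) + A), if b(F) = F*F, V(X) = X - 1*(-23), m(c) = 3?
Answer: 43396223/5414938 + 55947*I/5414938 ≈ 8.0142 + 0.010332*I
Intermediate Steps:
V(X) = 23 + X (V(X) = X + 23 = 23 + X)
b(F) = F**2
A = -4680 + 6*I (A = sqrt(-36) - 4680 = 6*I - 4680 = -4680 + 6*I ≈ -4680.0 + 6.0*I)
(b(15) - 37523)/(V(m(-1)) + A) = (15**2 - 37523)/((23 + 3) + (-4680 + 6*I)) = (225 - 37523)/(26 + (-4680 + 6*I)) = -37298*(-4654 - 6*I)/21659752 = -18649*(-4654 - 6*I)/10829876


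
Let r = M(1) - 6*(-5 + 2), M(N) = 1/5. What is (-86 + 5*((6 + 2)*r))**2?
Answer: 412164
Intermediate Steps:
M(N) = 1/5
r = 91/5 (r = 1/5 - 6*(-5 + 2) = 1/5 - 6*(-3) = 1/5 - 1*(-18) = 1/5 + 18 = 91/5 ≈ 18.200)
(-86 + 5*((6 + 2)*r))**2 = (-86 + 5*((6 + 2)*(91/5)))**2 = (-86 + 5*(8*(91/5)))**2 = (-86 + 5*(728/5))**2 = (-86 + 728)**2 = 642**2 = 412164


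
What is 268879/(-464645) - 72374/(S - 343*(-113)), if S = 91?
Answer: -4407416638/1805145825 ≈ -2.4416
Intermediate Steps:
268879/(-464645) - 72374/(S - 343*(-113)) = 268879/(-464645) - 72374/(91 - 343*(-113)) = 268879*(-1/464645) - 72374/(91 + 38759) = -268879/464645 - 72374/38850 = -268879/464645 - 72374*1/38850 = -268879/464645 - 36187/19425 = -4407416638/1805145825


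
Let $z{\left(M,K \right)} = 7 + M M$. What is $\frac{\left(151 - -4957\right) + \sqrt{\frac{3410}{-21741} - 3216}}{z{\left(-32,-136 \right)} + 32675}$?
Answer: $\frac{2554}{16853} + \frac{i \sqrt{1520184333306}}{732802146} \approx 0.15155 + 0.0016825 i$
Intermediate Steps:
$z{\left(M,K \right)} = 7 + M^{2}$
$\frac{\left(151 - -4957\right) + \sqrt{\frac{3410}{-21741} - 3216}}{z{\left(-32,-136 \right)} + 32675} = \frac{\left(151 - -4957\right) + \sqrt{\frac{3410}{-21741} - 3216}}{\left(7 + \left(-32\right)^{2}\right) + 32675} = \frac{\left(151 + 4957\right) + \sqrt{3410 \left(- \frac{1}{21741}\right) - 3216}}{\left(7 + 1024\right) + 32675} = \frac{5108 + \sqrt{- \frac{3410}{21741} - 3216}}{1031 + 32675} = \frac{5108 + \sqrt{- \frac{69922466}{21741}}}{33706} = \left(5108 + \frac{i \sqrt{1520184333306}}{21741}\right) \frac{1}{33706} = \frac{2554}{16853} + \frac{i \sqrt{1520184333306}}{732802146}$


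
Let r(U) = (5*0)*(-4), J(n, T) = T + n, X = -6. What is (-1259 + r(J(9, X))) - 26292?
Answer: -27551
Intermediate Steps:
r(U) = 0 (r(U) = 0*(-4) = 0)
(-1259 + r(J(9, X))) - 26292 = (-1259 + 0) - 26292 = -1259 - 26292 = -27551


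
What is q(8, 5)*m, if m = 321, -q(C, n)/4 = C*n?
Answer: -51360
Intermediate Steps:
q(C, n) = -4*C*n
q(8, 5)*m = -4*8*5*321 = -160*321 = -51360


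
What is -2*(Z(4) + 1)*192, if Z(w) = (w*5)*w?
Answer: -31104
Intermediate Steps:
Z(w) = 5*w**2 (Z(w) = (5*w)*w = 5*w**2)
-2*(Z(4) + 1)*192 = -2*(5*4**2 + 1)*192 = -2*(5*16 + 1)*192 = -2*(80 + 1)*192 = -2*81*192 = -162*192 = -31104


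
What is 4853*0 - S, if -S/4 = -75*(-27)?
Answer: 8100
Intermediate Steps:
S = -8100 (S = -(-300)*(-27) = -4*2025 = -8100)
4853*0 - S = 4853*0 - 1*(-8100) = 0 + 8100 = 8100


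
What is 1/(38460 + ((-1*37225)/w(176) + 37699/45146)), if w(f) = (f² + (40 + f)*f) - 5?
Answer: 3114487102/119784094123983 ≈ 2.6001e-5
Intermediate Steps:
w(f) = -5 + f² + f*(40 + f) (w(f) = (f² + f*(40 + f)) - 5 = -5 + f² + f*(40 + f))
1/(38460 + ((-1*37225)/w(176) + 37699/45146)) = 1/(38460 + ((-1*37225)/(-5 + 2*176² + 40*176) + 37699/45146)) = 1/(38460 + (-37225/(-5 + 2*30976 + 7040) + 37699*(1/45146))) = 1/(38460 + (-37225/(-5 + 61952 + 7040) + 37699/45146)) = 1/(38460 + (-37225/68987 + 37699/45146)) = 1/(38460 + 920181063/3114487102) = 1/(119784094123983/3114487102) = 3114487102/119784094123983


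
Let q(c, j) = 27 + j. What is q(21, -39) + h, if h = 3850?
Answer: 3838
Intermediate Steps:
q(21, -39) + h = (27 - 39) + 3850 = -12 + 3850 = 3838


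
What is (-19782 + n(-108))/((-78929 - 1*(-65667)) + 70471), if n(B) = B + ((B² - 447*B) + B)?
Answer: 39942/57209 ≈ 0.69818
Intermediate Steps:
n(B) = B² - 445*B (n(B) = B + (B² - 446*B) = B² - 445*B)
(-19782 + n(-108))/((-78929 - 1*(-65667)) + 70471) = (-19782 - 108*(-445 - 108))/((-78929 - 1*(-65667)) + 70471) = (-19782 - 108*(-553))/((-78929 + 65667) + 70471) = (-19782 + 59724)/(-13262 + 70471) = 39942/57209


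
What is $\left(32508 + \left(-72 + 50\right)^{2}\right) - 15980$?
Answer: $17012$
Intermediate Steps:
$\left(32508 + \left(-72 + 50\right)^{2}\right) - 15980 = \left(32508 + \left(-22\right)^{2}\right) - 15980 = \left(32508 + 484\right) - 15980 = 32992 - 15980 = 17012$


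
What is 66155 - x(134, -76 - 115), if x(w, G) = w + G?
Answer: 66212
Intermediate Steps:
x(w, G) = G + w
66155 - x(134, -76 - 115) = 66155 - ((-76 - 115) + 134) = 66155 - (-191 + 134) = 66155 - 1*(-57) = 66155 + 57 = 66212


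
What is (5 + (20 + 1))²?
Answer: 676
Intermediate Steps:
(5 + (20 + 1))² = (5 + 21)² = 26² = 676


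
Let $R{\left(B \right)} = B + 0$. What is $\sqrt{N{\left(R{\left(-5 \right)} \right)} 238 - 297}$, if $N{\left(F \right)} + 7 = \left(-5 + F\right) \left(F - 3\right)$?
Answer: $\sqrt{17077} \approx 130.68$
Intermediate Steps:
$R{\left(B \right)} = B$
$N{\left(F \right)} = -7 + \left(-5 + F\right) \left(-3 + F\right)$ ($N{\left(F \right)} = -7 + \left(-5 + F\right) \left(F - 3\right) = -7 + \left(-5 + F\right) \left(-3 + F\right)$)
$\sqrt{N{\left(R{\left(-5 \right)} \right)} 238 - 297} = \sqrt{\left(8 + \left(-5\right)^{2} - -40\right) 238 - 297} = \sqrt{\left(8 + 25 + 40\right) 238 - 297} = \sqrt{73 \cdot 238 - 297} = \sqrt{17374 - 297} = \sqrt{17077}$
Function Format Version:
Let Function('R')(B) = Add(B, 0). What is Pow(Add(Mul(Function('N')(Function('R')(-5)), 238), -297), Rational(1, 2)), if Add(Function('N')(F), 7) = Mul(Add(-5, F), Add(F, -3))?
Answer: Pow(17077, Rational(1, 2)) ≈ 130.68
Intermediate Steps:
Function('R')(B) = B
Function('N')(F) = Add(-7, Mul(Add(-5, F), Add(-3, F))) (Function('N')(F) = Add(-7, Mul(Add(-5, F), Add(F, -3))) = Add(-7, Mul(Add(-5, F), Add(-3, F))))
Pow(Add(Mul(Function('N')(Function('R')(-5)), 238), -297), Rational(1, 2)) = Pow(Add(Mul(Add(8, Pow(-5, 2), Mul(-8, -5)), 238), -297), Rational(1, 2)) = Pow(Add(Mul(Add(8, 25, 40), 238), -297), Rational(1, 2)) = Pow(Add(Mul(73, 238), -297), Rational(1, 2)) = Pow(Add(17374, -297), Rational(1, 2)) = Pow(17077, Rational(1, 2))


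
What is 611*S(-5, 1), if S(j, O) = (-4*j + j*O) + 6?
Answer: 12831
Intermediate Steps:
S(j, O) = 6 - 4*j + O*j (S(j, O) = (-4*j + O*j) + 6 = 6 - 4*j + O*j)
611*S(-5, 1) = 611*(6 - 4*(-5) + 1*(-5)) = 611*(6 + 20 - 5) = 611*21 = 12831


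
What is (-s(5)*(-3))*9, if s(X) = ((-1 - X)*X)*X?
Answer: -4050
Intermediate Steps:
s(X) = X**2*(-1 - X) (s(X) = (X*(-1 - X))*X = X**2*(-1 - X))
(-s(5)*(-3))*9 = (-5**2*(-1 - 1*5)*(-3))*9 = (-25*(-1 - 5)*(-3))*9 = (-25*(-6)*(-3))*9 = (-1*(-150)*(-3))*9 = (150*(-3))*9 = -450*9 = -4050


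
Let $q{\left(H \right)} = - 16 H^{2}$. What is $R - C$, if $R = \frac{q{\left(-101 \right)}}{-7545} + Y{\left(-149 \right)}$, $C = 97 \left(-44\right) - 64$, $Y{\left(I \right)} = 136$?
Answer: $\frac{33874276}{7545} \approx 4489.6$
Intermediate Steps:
$C = -4332$ ($C = -4268 - 64 = -4332$)
$R = \frac{1189336}{7545}$ ($R = \frac{\left(-16\right) \left(-101\right)^{2}}{-7545} + 136 = \left(-16\right) 10201 \left(- \frac{1}{7545}\right) + 136 = \left(-163216\right) \left(- \frac{1}{7545}\right) + 136 = \frac{163216}{7545} + 136 = \frac{1189336}{7545} \approx 157.63$)
$R - C = \frac{1189336}{7545} - -4332 = \frac{1189336}{7545} + 4332 = \frac{33874276}{7545}$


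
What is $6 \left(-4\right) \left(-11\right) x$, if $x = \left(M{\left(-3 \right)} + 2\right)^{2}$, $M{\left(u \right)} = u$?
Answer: $264$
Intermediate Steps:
$x = 1$ ($x = \left(-3 + 2\right)^{2} = \left(-1\right)^{2} = 1$)
$6 \left(-4\right) \left(-11\right) x = 6 \left(-4\right) \left(-11\right) 1 = \left(-24\right) \left(-11\right) 1 = 264 \cdot 1 = 264$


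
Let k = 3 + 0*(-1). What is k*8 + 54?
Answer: 78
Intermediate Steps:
k = 3 (k = 3 + 0 = 3)
k*8 + 54 = 3*8 + 54 = 24 + 54 = 78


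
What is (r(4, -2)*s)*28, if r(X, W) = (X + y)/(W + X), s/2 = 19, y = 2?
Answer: 3192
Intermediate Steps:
s = 38 (s = 2*19 = 38)
r(X, W) = (2 + X)/(W + X) (r(X, W) = (X + 2)/(W + X) = (2 + X)/(W + X))
(r(4, -2)*s)*28 = (((2 + 4)/(-2 + 4))*38)*28 = ((6/2)*38)*28 = (((½)*6)*38)*28 = (3*38)*28 = 114*28 = 3192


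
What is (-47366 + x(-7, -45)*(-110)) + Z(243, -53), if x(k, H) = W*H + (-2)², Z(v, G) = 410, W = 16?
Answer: 31804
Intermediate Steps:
x(k, H) = 4 + 16*H (x(k, H) = 16*H + (-2)² = 16*H + 4 = 4 + 16*H)
(-47366 + x(-7, -45)*(-110)) + Z(243, -53) = (-47366 + (4 + 16*(-45))*(-110)) + 410 = (-47366 + (4 - 720)*(-110)) + 410 = (-47366 - 716*(-110)) + 410 = (-47366 + 78760) + 410 = 31394 + 410 = 31804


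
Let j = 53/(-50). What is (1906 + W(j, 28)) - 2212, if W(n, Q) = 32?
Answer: -274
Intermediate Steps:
j = -53/50 (j = 53*(-1/50) = -53/50 ≈ -1.0600)
(1906 + W(j, 28)) - 2212 = (1906 + 32) - 2212 = 1938 - 2212 = -274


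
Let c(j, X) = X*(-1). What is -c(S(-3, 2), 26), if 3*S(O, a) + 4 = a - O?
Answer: 26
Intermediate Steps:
S(O, a) = -4/3 - O/3 + a/3 (S(O, a) = -4/3 + (a - O)/3 = -4/3 + (-O/3 + a/3) = -4/3 - O/3 + a/3)
c(j, X) = -X
-c(S(-3, 2), 26) = -(-1)*26 = -1*(-26) = 26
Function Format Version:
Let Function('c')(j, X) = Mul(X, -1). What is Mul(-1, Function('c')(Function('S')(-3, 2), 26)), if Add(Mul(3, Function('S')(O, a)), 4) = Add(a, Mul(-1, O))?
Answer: 26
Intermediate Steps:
Function('S')(O, a) = Add(Rational(-4, 3), Mul(Rational(-1, 3), O), Mul(Rational(1, 3), a)) (Function('S')(O, a) = Add(Rational(-4, 3), Mul(Rational(1, 3), Add(a, Mul(-1, O)))) = Add(Rational(-4, 3), Add(Mul(Rational(-1, 3), O), Mul(Rational(1, 3), a))) = Add(Rational(-4, 3), Mul(Rational(-1, 3), O), Mul(Rational(1, 3), a)))
Function('c')(j, X) = Mul(-1, X)
Mul(-1, Function('c')(Function('S')(-3, 2), 26)) = Mul(-1, Mul(-1, 26)) = Mul(-1, -26) = 26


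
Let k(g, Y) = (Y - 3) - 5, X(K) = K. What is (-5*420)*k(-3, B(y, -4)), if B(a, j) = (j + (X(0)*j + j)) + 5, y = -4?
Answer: 23100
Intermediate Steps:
B(a, j) = 5 + 2*j (B(a, j) = (j + (0*j + j)) + 5 = (j + (0 + j)) + 5 = (j + j) + 5 = 2*j + 5 = 5 + 2*j)
k(g, Y) = -8 + Y (k(g, Y) = (-3 + Y) - 5 = -8 + Y)
(-5*420)*k(-3, B(y, -4)) = (-5*420)*(-8 + (5 + 2*(-4))) = -2100*(-8 + (5 - 8)) = -2100*(-8 - 3) = -2100*(-11) = 23100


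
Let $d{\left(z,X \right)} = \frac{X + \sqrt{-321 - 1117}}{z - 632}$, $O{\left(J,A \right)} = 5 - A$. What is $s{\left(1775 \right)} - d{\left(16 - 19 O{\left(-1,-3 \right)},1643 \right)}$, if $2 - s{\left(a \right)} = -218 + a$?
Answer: $- \frac{1192597}{768} + \frac{i \sqrt{1438}}{768} \approx -1552.9 + 0.049376 i$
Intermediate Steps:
$s{\left(a \right)} = 220 - a$ ($s{\left(a \right)} = 2 - \left(-218 + a\right) = 220 - a$)
$d{\left(z,X \right)} = \frac{X + i \sqrt{1438}}{-632 + z}$ ($d{\left(z,X \right)} = \frac{X + \sqrt{-1438}}{-632 + z} = \frac{X + i \sqrt{1438}}{-632 + z}$)
$s{\left(1775 \right)} - d{\left(16 - 19 O{\left(-1,-3 \right)},1643 \right)} = \left(220 - 1775\right) - \frac{1643 + i \sqrt{1438}}{-632 + \left(16 - 19 \left(5 - -3\right)\right)} = \left(220 - 1775\right) - \frac{1643 + i \sqrt{1438}}{-632 + \left(16 - 19 \left(5 + 3\right)\right)} = -1555 - \frac{1643 + i \sqrt{1438}}{-632 + \left(16 - 152\right)} = -1555 - \frac{1643 + i \sqrt{1438}}{-632 - 136} = -1555 - \frac{1643 + i \sqrt{1438}}{-768} = -1555 - - \frac{1643 + i \sqrt{1438}}{768} = -1555 - \left(- \frac{1643}{768} - \frac{i \sqrt{1438}}{768}\right) = -1555 + \left(\frac{1643}{768} + \frac{i \sqrt{1438}}{768}\right) = - \frac{1192597}{768} + \frac{i \sqrt{1438}}{768}$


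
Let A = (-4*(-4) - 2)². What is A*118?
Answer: 23128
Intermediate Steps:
A = 196 (A = (16 - 2)² = 14² = 196)
A*118 = 196*118 = 23128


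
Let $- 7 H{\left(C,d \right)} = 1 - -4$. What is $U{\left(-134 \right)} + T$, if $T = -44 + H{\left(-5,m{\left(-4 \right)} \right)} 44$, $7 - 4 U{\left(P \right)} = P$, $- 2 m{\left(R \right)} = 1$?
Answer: $- \frac{1125}{28} \approx -40.179$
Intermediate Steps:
$m{\left(R \right)} = - \frac{1}{2}$ ($m{\left(R \right)} = \left(- \frac{1}{2}\right) 1 = - \frac{1}{2}$)
$H{\left(C,d \right)} = - \frac{5}{7}$ ($H{\left(C,d \right)} = - \frac{1 - -4}{7} = - \frac{1 + 4}{7} = \left(- \frac{1}{7}\right) 5 = - \frac{5}{7}$)
$U{\left(P \right)} = \frac{7}{4} - \frac{P}{4}$
$T = - \frac{528}{7}$ ($T = -44 - \frac{220}{7} = - \frac{528}{7} \approx -75.429$)
$U{\left(-134 \right)} + T = \left(\frac{7}{4} - - \frac{67}{2}\right) - \frac{528}{7} = \left(\frac{7}{4} + \frac{67}{2}\right) - \frac{528}{7} = \frac{141}{4} - \frac{528}{7} = - \frac{1125}{28}$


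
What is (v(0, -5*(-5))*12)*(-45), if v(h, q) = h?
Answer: 0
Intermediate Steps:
(v(0, -5*(-5))*12)*(-45) = (0*12)*(-45) = 0*(-45) = 0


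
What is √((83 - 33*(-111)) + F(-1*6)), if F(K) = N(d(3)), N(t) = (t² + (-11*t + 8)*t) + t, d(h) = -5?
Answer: √3451 ≈ 58.745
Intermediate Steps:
N(t) = t + t² + t*(8 - 11*t) (N(t) = (t² + (8 - 11*t)*t) + t = (t² + t*(8 - 11*t)) + t = t + t² + t*(8 - 11*t))
F(K) = -295 (F(K) = -5*(9 - 10*(-5)) = -5*(9 + 50) = -5*59 = -295)
√((83 - 33*(-111)) + F(-1*6)) = √((83 - 33*(-111)) - 295) = √((83 + 3663) - 295) = √(3746 - 295) = √3451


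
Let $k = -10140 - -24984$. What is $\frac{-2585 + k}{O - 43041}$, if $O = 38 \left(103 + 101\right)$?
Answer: $- \frac{12259}{35289} \approx -0.34739$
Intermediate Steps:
$O = 7752$ ($O = 38 \cdot 204 = 7752$)
$k = 14844$ ($k = -10140 + 24984 = 14844$)
$\frac{-2585 + k}{O - 43041} = \frac{-2585 + 14844}{7752 - 43041} = \frac{12259}{-35289} = 12259 \left(- \frac{1}{35289}\right) = - \frac{12259}{35289}$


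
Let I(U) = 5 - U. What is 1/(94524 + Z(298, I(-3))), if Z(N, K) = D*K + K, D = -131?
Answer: 1/93484 ≈ 1.0697e-5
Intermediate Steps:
Z(N, K) = -130*K (Z(N, K) = -131*K + K = -130*K)
1/(94524 + Z(298, I(-3))) = 1/(94524 - 130*(5 - 1*(-3))) = 1/(94524 - 130*(5 + 3)) = 1/(94524 - 130*8) = 1/(94524 - 1040) = 1/93484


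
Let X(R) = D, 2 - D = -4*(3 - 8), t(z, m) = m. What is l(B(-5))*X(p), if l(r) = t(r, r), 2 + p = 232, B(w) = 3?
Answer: -54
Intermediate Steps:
p = 230 (p = -2 + 232 = 230)
l(r) = r
D = -18 (D = 2 - (-4)*(3 - 8) = 2 - (-4)*(-5) = 2 - 1*20 = 2 - 20 = -18)
X(R) = -18
l(B(-5))*X(p) = 3*(-18) = -54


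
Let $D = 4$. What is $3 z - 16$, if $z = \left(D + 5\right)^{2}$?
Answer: $227$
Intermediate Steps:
$z = 81$ ($z = \left(4 + 5\right)^{2} = 9^{2} = 81$)
$3 z - 16 = 3 \cdot 81 - 16 = 243 - 16 = 227$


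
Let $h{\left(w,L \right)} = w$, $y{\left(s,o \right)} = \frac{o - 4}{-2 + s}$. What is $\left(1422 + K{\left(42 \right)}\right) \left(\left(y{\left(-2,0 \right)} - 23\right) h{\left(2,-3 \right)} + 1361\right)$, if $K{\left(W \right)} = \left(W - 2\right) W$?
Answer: $4085334$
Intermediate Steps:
$y{\left(s,o \right)} = \frac{-4 + o}{-2 + s}$
$K{\left(W \right)} = W \left(-2 + W\right)$ ($K{\left(W \right)} = \left(-2 + W\right) W = W \left(-2 + W\right)$)
$\left(1422 + K{\left(42 \right)}\right) \left(\left(y{\left(-2,0 \right)} - 23\right) h{\left(2,-3 \right)} + 1361\right) = \left(1422 + 42 \left(-2 + 42\right)\right) \left(\left(\frac{-4 + 0}{-2 - 2} - 23\right) 2 + 1361\right) = \left(1422 + 42 \cdot 40\right) \left(\left(\frac{1}{-4} \left(-4\right) - 23\right) 2 + 1361\right) = \left(1422 + 1680\right) \left(\left(\left(- \frac{1}{4}\right) \left(-4\right) - 23\right) 2 + 1361\right) = 3102 \left(\left(1 - 23\right) 2 + 1361\right) = 3102 \left(\left(-22\right) 2 + 1361\right) = 3102 \left(-44 + 1361\right) = 3102 \cdot 1317 = 4085334$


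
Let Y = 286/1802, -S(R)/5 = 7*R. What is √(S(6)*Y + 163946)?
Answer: 2*√33266117429/901 ≈ 404.86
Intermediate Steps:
S(R) = -35*R
Y = 143/901 (Y = 286*(1/1802) = 143/901 ≈ 0.15871)
√(S(6)*Y + 163946) = √(-35*6*(143/901) + 163946) = √(-210*143/901 + 163946) = √(-30030/901 + 163946) = √(147685316/901) = 2*√33266117429/901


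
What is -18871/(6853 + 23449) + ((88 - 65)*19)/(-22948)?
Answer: -223146841/347685148 ≈ -0.64181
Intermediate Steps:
-18871/(6853 + 23449) + ((88 - 65)*19)/(-22948) = -18871/30302 + (23*19)*(-1/22948) = -18871*1/30302 + 437*(-1/22948) = -18871/30302 - 437/22948 = -223146841/347685148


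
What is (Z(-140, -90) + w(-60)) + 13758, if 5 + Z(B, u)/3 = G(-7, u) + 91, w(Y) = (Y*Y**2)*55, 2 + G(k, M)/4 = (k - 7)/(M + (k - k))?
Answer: -177990092/15 ≈ -1.1866e+7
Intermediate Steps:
G(k, M) = -8 + 4*(-7 + k)/M (G(k, M) = -8 + 4*((k - 7)/(M + (k - k))) = -8 + 4*((-7 + k)/(M + 0)) = -8 + 4*((-7 + k)/M) = -8 + 4*(-7 + k)/M)
w(Y) = 55*Y**3 (w(Y) = Y**3*55 = 55*Y**3)
Z(B, u) = 258 + 12*(-14 - 2*u)/u (Z(B, u) = -15 + 3*(4*(-7 - 7 - 2*u)/u + 91) = -15 + 3*(4*(-14 - 2*u)/u + 91) = -15 + 3*(91 + 4*(-14 - 2*u)/u) = -15 + (273 + 12*(-14 - 2*u)/u) = 258 + 12*(-14 - 2*u)/u)
(Z(-140, -90) + w(-60)) + 13758 = ((234 - 168/(-90)) + 55*(-60)**3) + 13758 = ((234 - 168*(-1/90)) + 55*(-216000)) + 13758 = ((234 + 28/15) - 11880000) + 13758 = (3538/15 - 11880000) + 13758 = -178196462/15 + 13758 = -177990092/15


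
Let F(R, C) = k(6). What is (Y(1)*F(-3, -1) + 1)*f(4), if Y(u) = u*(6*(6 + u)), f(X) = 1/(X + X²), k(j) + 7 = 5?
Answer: -83/20 ≈ -4.1500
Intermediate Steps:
k(j) = -2 (k(j) = -7 + 5 = -2)
F(R, C) = -2
Y(u) = u*(36 + 6*u)
(Y(1)*F(-3, -1) + 1)*f(4) = ((6*1*(6 + 1))*(-2) + 1)*(1/(4*(1 + 4))) = ((6*1*7)*(-2) + 1)*((¼)/5) = (42*(-2) + 1)*((¼)*(⅕)) = (-84 + 1)*(1/20) = -83*1/20 = -83/20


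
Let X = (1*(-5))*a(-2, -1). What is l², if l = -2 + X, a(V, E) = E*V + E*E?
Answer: 289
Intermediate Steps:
a(V, E) = E² + E*V (a(V, E) = E*V + E² = E² + E*V)
X = -15 (X = (1*(-5))*(-(-1 - 2)) = -(-5)*(-3) = -5*3 = -15)
l = -17 (l = -2 - 15 = -17)
l² = (-17)² = 289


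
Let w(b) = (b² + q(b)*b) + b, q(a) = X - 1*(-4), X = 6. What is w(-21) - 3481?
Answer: -3271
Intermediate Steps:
q(a) = 10 (q(a) = 6 - 1*(-4) = 6 + 4 = 10)
w(b) = b² + 11*b (w(b) = (b² + 10*b) + b = b² + 11*b)
w(-21) - 3481 = -21*(11 - 21) - 3481 = -21*(-10) - 3481 = 210 - 3481 = -3271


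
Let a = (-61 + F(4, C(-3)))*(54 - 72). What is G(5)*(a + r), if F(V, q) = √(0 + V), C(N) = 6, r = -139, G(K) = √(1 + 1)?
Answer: 923*√2 ≈ 1305.3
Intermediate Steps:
G(K) = √2
F(V, q) = √V
a = 1062 (a = (-61 + √4)*(54 - 72) = (-61 + 2)*(-18) = -59*(-18) = 1062)
G(5)*(a + r) = √2*(1062 - 139) = √2*923 = 923*√2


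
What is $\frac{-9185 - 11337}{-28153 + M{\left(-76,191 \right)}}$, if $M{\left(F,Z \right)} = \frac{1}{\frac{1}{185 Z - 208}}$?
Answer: $- \frac{10261}{3487} \approx -2.9426$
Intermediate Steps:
$M{\left(F,Z \right)} = -208 + 185 Z$ ($M{\left(F,Z \right)} = \frac{1}{\frac{1}{-208 + 185 Z}} = -208 + 185 Z$)
$\frac{-9185 - 11337}{-28153 + M{\left(-76,191 \right)}} = \frac{-9185 - 11337}{-28153 + \left(-208 + 185 \cdot 191\right)} = - \frac{20522}{-28153 + \left(-208 + 35335\right)} = - \frac{20522}{-28153 + 35127} = - \frac{20522}{6974} = \left(-20522\right) \frac{1}{6974} = - \frac{10261}{3487}$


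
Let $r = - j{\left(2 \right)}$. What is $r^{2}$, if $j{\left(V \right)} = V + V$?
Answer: $16$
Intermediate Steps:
$j{\left(V \right)} = 2 V$
$r = -4$ ($r = - 2 \cdot 2 = \left(-1\right) 4 = -4$)
$r^{2} = \left(-4\right)^{2} = 16$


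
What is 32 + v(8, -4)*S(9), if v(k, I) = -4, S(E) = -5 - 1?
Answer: 56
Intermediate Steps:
S(E) = -6
32 + v(8, -4)*S(9) = 32 - 4*(-6) = 32 + 24 = 56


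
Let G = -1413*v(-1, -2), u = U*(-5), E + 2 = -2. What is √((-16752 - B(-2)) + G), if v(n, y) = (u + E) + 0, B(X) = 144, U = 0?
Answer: 2*I*√2811 ≈ 106.04*I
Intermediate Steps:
E = -4 (E = -2 - 2 = -4)
u = 0 (u = 0*(-5) = 0)
v(n, y) = -4 (v(n, y) = (0 - 4) + 0 = -4 + 0 = -4)
G = 5652 (G = -1413*(-4) = 5652)
√((-16752 - B(-2)) + G) = √((-16752 - 1*144) + 5652) = √((-16752 - 144) + 5652) = √(-16896 + 5652) = √(-11244) = 2*I*√2811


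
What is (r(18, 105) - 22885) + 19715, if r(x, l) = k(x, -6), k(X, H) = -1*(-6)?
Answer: -3164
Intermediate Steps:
k(X, H) = 6
r(x, l) = 6
(r(18, 105) - 22885) + 19715 = (6 - 22885) + 19715 = -22879 + 19715 = -3164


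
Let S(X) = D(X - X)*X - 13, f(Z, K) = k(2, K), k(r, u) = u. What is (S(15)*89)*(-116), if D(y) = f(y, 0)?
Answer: 134212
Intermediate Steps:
f(Z, K) = K
D(y) = 0
S(X) = -13 (S(X) = 0*X - 13 = 0 - 13 = -13)
(S(15)*89)*(-116) = -13*89*(-116) = -1157*(-116) = 134212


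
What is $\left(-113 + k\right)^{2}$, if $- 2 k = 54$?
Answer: $19600$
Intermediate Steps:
$k = -27$ ($k = \left(- \frac{1}{2}\right) 54 = -27$)
$\left(-113 + k\right)^{2} = \left(-113 - 27\right)^{2} = \left(-140\right)^{2} = 19600$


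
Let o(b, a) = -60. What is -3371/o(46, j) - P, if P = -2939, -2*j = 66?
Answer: 179711/60 ≈ 2995.2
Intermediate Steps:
j = -33 (j = -1/2*66 = -33)
-3371/o(46, j) - P = -3371/(-60) - 1*(-2939) = -3371*(-1/60) + 2939 = 3371/60 + 2939 = 179711/60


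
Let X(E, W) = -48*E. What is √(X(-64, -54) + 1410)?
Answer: 3*√498 ≈ 66.948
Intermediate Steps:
√(X(-64, -54) + 1410) = √(-48*(-64) + 1410) = √(3072 + 1410) = √4482 = 3*√498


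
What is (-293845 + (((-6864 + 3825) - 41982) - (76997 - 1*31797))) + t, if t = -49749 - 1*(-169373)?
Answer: -264442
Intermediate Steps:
t = 119624 (t = -49749 + 169373 = 119624)
(-293845 + (((-6864 + 3825) - 41982) - (76997 - 1*31797))) + t = (-293845 + (((-6864 + 3825) - 41982) - (76997 - 1*31797))) + 119624 = (-293845 + ((-3039 - 41982) - (76997 - 31797))) + 119624 = (-293845 + (-45021 - 1*45200)) + 119624 = (-293845 + (-45021 - 45200)) + 119624 = (-293845 - 90221) + 119624 = -384066 + 119624 = -264442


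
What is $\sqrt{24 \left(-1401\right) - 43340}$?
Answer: $2 i \sqrt{19241} \approx 277.42 i$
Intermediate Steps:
$\sqrt{24 \left(-1401\right) - 43340} = \sqrt{-33624 - 43340} = \sqrt{-76964} = 2 i \sqrt{19241}$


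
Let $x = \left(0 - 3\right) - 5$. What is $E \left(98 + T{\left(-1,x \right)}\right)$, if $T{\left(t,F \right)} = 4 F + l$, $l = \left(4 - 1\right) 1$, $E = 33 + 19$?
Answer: $3588$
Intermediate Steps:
$E = 52$
$l = 3$ ($l = 3 \cdot 1 = 3$)
$x = -8$ ($x = -3 - 5 = -8$)
$T{\left(t,F \right)} = 3 + 4 F$ ($T{\left(t,F \right)} = 4 F + 3 = 3 + 4 F$)
$E \left(98 + T{\left(-1,x \right)}\right) = 52 \left(98 + \left(3 + 4 \left(-8\right)\right)\right) = 52 \left(98 + \left(3 - 32\right)\right) = 52 \left(98 - 29\right) = 52 \cdot 69 = 3588$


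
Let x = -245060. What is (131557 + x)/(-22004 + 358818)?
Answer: -113503/336814 ≈ -0.33699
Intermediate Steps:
(131557 + x)/(-22004 + 358818) = (131557 - 245060)/(-22004 + 358818) = -113503/336814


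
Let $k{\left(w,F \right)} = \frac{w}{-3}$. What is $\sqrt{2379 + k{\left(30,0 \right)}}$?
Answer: $\sqrt{2369} \approx 48.672$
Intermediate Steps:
$k{\left(w,F \right)} = - \frac{w}{3}$ ($k{\left(w,F \right)} = w \left(- \frac{1}{3}\right) = - \frac{w}{3}$)
$\sqrt{2379 + k{\left(30,0 \right)}} = \sqrt{2379 - 10} = \sqrt{2369}$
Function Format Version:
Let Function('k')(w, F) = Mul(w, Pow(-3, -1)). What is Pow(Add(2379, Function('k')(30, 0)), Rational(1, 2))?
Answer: Pow(2369, Rational(1, 2)) ≈ 48.672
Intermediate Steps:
Function('k')(w, F) = Mul(Rational(-1, 3), w) (Function('k')(w, F) = Mul(w, Rational(-1, 3)) = Mul(Rational(-1, 3), w))
Pow(Add(2379, Function('k')(30, 0)), Rational(1, 2)) = Pow(Add(2379, Mul(Rational(-1, 3), 30)), Rational(1, 2)) = Pow(Add(2379, -10), Rational(1, 2)) = Pow(2369, Rational(1, 2))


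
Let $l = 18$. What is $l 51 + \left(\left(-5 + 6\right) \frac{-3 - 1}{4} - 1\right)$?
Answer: $916$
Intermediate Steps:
$l 51 + \left(\left(-5 + 6\right) \frac{-3 - 1}{4} - 1\right) = 18 \cdot 51 + \left(\left(-5 + 6\right) \frac{-3 - 1}{4} - 1\right) = 918 + \left(1 \left(-3 - 1\right) \frac{1}{4} - 1\right) = 918 + \left(1 \left(\left(-4\right) \frac{1}{4}\right) - 1\right) = 918 + \left(1 \left(-1\right) - 1\right) = 918 - 2 = 916$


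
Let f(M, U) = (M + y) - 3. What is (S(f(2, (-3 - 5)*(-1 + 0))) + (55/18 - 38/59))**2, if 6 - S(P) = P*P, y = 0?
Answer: 61952641/1127844 ≈ 54.930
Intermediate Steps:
f(M, U) = -3 + M (f(M, U) = (M + 0) - 3 = M - 3 = -3 + M)
S(P) = 6 - P**2 (S(P) = 6 - P*P = 6 - P**2)
(S(f(2, (-3 - 5)*(-1 + 0))) + (55/18 - 38/59))**2 = ((6 - (-3 + 2)**2) + (55/18 - 38/59))**2 = ((6 - 1*(-1)**2) + (55*(1/18) - 38*1/59))**2 = ((6 - 1*1) + (55/18 - 38/59))**2 = ((6 - 1) + 2561/1062)**2 = (5 + 2561/1062)**2 = (7871/1062)**2 = 61952641/1127844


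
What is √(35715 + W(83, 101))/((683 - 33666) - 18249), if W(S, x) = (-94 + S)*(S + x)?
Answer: -√33691/51232 ≈ -0.0035827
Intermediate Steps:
√(35715 + W(83, 101))/((683 - 33666) - 18249) = √(35715 + (83² - 94*83 - 94*101 + 83*101))/((683 - 33666) - 18249) = √(35715 + (6889 - 7802 - 9494 + 8383))/(-32983 - 18249) = √(35715 - 2024)/(-51232) = √33691*(-1/51232) = -√33691/51232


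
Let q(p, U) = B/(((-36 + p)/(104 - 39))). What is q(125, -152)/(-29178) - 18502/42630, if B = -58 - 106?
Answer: -136759583/318113145 ≈ -0.42991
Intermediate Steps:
B = -164
q(p, U) = -164/(-36/65 + p/65) (q(p, U) = -164*(104 - 39)/(-36 + p) = -164*65/(-36 + p) = -164/(-36/65 + p/65))
q(125, -152)/(-29178) - 18502/42630 = -10660/(-36 + 125)/(-29178) - 18502/42630 = -10660/89*(-1/29178) - 18502*1/42630 = -10660*1/89*(-1/29178) - 319/735 = -10660/89*(-1/29178) - 319/735 = 5330/1298421 - 319/735 = -136759583/318113145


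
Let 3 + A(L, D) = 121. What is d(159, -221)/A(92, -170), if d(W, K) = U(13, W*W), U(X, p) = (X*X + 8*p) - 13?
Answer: 101202/59 ≈ 1715.3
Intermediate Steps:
U(X, p) = -13 + X**2 + 8*p (U(X, p) = (X**2 + 8*p) - 13 = -13 + X**2 + 8*p)
A(L, D) = 118 (A(L, D) = -3 + 121 = 118)
d(W, K) = 156 + 8*W**2 (d(W, K) = -13 + 13**2 + 8*(W*W) = -13 + 169 + 8*W**2 = 156 + 8*W**2)
d(159, -221)/A(92, -170) = (156 + 8*159**2)/118 = (156 + 8*25281)*(1/118) = (156 + 202248)*(1/118) = 202404*(1/118) = 101202/59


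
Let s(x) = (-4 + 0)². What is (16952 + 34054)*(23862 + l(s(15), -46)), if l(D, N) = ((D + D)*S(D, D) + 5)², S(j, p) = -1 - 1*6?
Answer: 3663403938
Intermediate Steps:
S(j, p) = -7 (S(j, p) = -1 - 6 = -7)
s(x) = 16 (s(x) = (-4)² = 16)
l(D, N) = (5 - 14*D)² (l(D, N) = ((D + D)*(-7) + 5)² = ((2*D)*(-7) + 5)² = (-14*D + 5)² = (5 - 14*D)²)
(16952 + 34054)*(23862 + l(s(15), -46)) = (16952 + 34054)*(23862 + (5 - 14*16)²) = 51006*(23862 + (5 - 224)²) = 51006*(23862 + (-219)²) = 51006*(23862 + 47961) = 51006*71823 = 3663403938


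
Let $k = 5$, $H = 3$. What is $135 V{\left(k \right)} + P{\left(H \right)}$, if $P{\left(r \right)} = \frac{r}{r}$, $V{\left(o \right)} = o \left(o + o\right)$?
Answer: $6751$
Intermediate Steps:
$V{\left(o \right)} = 2 o^{2}$ ($V{\left(o \right)} = o 2 o = 2 o^{2}$)
$P{\left(r \right)} = 1$
$135 V{\left(k \right)} + P{\left(H \right)} = 135 \cdot 2 \cdot 5^{2} + 1 = 135 \cdot 2 \cdot 25 + 1 = 135 \cdot 50 + 1 = 6750 + 1 = 6751$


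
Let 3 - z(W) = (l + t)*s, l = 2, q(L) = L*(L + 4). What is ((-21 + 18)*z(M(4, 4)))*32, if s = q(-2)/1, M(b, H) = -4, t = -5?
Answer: 864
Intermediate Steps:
q(L) = L*(4 + L)
s = -4 (s = -2*(4 - 2)/1 = -2*2*1 = -4*1 = -4)
z(W) = -9 (z(W) = 3 - (2 - 5)*(-4) = 3 - (-3)*(-4) = 3 - 1*12 = 3 - 12 = -9)
((-21 + 18)*z(M(4, 4)))*32 = ((-21 + 18)*(-9))*32 = -3*(-9)*32 = 27*32 = 864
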